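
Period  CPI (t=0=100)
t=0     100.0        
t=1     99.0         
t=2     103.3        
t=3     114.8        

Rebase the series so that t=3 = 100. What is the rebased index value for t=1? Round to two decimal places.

86.24

Rebased(t=1) = 99.0 / 114.8 × 100 = 86.2369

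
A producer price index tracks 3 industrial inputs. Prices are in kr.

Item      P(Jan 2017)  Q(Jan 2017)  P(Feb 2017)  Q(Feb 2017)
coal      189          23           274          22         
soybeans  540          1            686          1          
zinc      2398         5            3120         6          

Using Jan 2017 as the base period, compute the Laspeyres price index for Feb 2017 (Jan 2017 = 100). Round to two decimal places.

Laspeyres price index uses base-period quantities as weights.
ΣP(Feb 2017)·Q(Jan 2017) = 274×23 + 686×1 + 3120×5 = 6302 + 686 + 15600 = 22588
ΣP(Jan 2017)·Q(Jan 2017) = 189×23 + 540×1 + 2398×5 = 4347 + 540 + 11990 = 16877
Index = 22588 / 16877 × 100 = 133.8390

133.84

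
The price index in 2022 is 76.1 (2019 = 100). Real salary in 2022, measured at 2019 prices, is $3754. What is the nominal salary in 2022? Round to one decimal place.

Nominal = Real × (Index/100) = 3754 × (76.1/100)
        = 3754 × 0.761 = 2856.7940

2856.8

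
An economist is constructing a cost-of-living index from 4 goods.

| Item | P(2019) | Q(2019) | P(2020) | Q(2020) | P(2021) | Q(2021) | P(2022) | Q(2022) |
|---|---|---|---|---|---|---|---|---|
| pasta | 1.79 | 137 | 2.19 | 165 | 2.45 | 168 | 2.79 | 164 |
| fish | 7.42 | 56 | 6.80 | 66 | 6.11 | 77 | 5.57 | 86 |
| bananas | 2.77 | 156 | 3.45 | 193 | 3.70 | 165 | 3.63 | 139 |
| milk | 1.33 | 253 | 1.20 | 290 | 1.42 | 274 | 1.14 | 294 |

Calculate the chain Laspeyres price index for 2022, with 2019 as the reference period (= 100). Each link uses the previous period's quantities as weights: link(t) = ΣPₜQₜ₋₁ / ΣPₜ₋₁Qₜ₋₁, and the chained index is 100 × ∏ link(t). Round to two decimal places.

Link 2019→2020:
ΣP(2020)Q(2019) = 2.19×137 + 6.80×56 + 3.45×156 + 1.20×253 = 300.03 + 380.8 + 538.2 + 303.6 = 1522.63
ΣP(2019)Q(2019) = 1.79×137 + 7.42×56 + 2.77×156 + 1.33×253 = 245.23 + 415.52 + 432.12 + 336.49 = 1429.36
link = 1522.63/1429.36 = 1.065253
Link 2020→2021:
ΣP(2021)Q(2020) = 2.45×165 + 6.11×66 + 3.70×193 + 1.42×290 = 404.25 + 403.26 + 714.1 + 411.8 = 1933.41
ΣP(2020)Q(2020) = 2.19×165 + 6.80×66 + 3.45×193 + 1.20×290 = 361.35 + 448.8 + 665.85 + 348 = 1824
link = 1933.41/1824 = 1.059984
Link 2021→2022:
ΣP(2022)Q(2021) = 2.79×168 + 5.57×77 + 3.63×165 + 1.14×274 = 468.72 + 428.89 + 598.95 + 312.36 = 1808.92
ΣP(2021)Q(2021) = 2.45×168 + 6.11×77 + 3.70×165 + 1.42×274 = 411.6 + 470.47 + 610.5 + 389.08 = 1881.65
link = 1808.92/1881.65 = 0.961348
Chained index = 100 × 1.065253 × 1.059984 × 0.961348 = 108.5506

108.55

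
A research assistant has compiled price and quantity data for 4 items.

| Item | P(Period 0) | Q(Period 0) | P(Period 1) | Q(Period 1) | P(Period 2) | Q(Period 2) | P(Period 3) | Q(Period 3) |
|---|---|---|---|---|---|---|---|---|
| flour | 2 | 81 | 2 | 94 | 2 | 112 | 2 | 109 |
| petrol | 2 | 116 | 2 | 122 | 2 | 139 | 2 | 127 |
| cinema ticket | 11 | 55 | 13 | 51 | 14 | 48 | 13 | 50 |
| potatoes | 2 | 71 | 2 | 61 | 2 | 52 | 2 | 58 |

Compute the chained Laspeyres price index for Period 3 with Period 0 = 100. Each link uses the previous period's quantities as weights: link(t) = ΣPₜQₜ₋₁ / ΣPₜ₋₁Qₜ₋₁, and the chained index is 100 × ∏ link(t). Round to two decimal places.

109.94

Link Period 0→Period 1:
ΣP(Period 1)Q(Period 0) = 2×81 + 2×116 + 13×55 + 2×71 = 162 + 232 + 715 + 142 = 1251
ΣP(Period 0)Q(Period 0) = 2×81 + 2×116 + 11×55 + 2×71 = 162 + 232 + 605 + 142 = 1141
link = 1251/1141 = 1.096407
Link Period 1→Period 2:
ΣP(Period 2)Q(Period 1) = 2×94 + 2×122 + 14×51 + 2×61 = 188 + 244 + 714 + 122 = 1268
ΣP(Period 1)Q(Period 1) = 2×94 + 2×122 + 13×51 + 2×61 = 188 + 244 + 663 + 122 = 1217
link = 1268/1217 = 1.041906
Link Period 2→Period 3:
ΣP(Period 3)Q(Period 2) = 2×112 + 2×139 + 13×48 + 2×52 = 224 + 278 + 624 + 104 = 1230
ΣP(Period 2)Q(Period 2) = 2×112 + 2×139 + 14×48 + 2×52 = 224 + 278 + 672 + 104 = 1278
link = 1230/1278 = 0.962441
Chained index = 100 × 1.096407 × 1.041906 × 0.962441 = 109.9448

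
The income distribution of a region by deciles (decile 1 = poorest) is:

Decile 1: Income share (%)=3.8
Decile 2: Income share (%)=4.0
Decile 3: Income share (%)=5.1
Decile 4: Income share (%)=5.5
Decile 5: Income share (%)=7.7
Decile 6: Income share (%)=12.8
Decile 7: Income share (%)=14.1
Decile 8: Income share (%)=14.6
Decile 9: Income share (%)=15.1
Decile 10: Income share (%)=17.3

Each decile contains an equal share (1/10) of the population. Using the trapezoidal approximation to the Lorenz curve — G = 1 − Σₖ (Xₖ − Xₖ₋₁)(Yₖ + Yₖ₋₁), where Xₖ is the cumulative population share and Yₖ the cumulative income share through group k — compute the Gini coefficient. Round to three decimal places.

Cumulative income shares Yₖ: 0.0380, 0.0780, 0.1290, 0.1840, 0.2610, 0.3890, 0.5300, 0.6760, 0.8270, 1.0000
Σ (Xₖ−Xₖ₋₁)(Yₖ+Yₖ₋₁) = (1/10)(0.0380+0.0000) + (1/10)(0.0780+0.0380) + (1/10)(0.1290+0.0780) + (1/10)(0.1840+0.1290) + (1/10)(0.2610+0.1840) + (1/10)(0.3890+0.2610) + (1/10)(0.5300+0.3890) + (1/10)(0.6760+0.5300) + (1/10)(0.8270+0.6760) + (1/10)(1.0000+0.8270)
  = 0.0038 + 0.0116 + 0.0207 + 0.0313 + 0.0445 + 0.0650 + 0.0919 + 0.1206 + 0.1503 + 0.1827 = 0.7224
G = 1 − 0.7224 = 0.2776

0.278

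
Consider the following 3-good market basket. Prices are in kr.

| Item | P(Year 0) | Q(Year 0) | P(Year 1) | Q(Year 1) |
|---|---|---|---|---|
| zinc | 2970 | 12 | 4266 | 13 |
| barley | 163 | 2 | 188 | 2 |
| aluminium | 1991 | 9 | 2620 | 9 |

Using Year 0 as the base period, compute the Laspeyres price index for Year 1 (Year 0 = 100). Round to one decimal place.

139.5

Laspeyres price index uses base-period quantities as weights.
ΣP(Year 1)·Q(Year 0) = 4266×12 + 188×2 + 2620×9 = 51192 + 376 + 23580 = 75148
ΣP(Year 0)·Q(Year 0) = 2970×12 + 163×2 + 1991×9 = 35640 + 326 + 17919 = 53885
Index = 75148 / 53885 × 100 = 139.4600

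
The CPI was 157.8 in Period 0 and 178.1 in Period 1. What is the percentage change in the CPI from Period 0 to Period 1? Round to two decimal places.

12.86%

Change = (178.1 − 157.8) / 157.8 × 100
       = 20.3 / 157.8 × 100 = 12.8644%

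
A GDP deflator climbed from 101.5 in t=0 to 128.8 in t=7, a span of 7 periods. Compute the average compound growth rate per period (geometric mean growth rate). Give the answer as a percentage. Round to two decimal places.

Growth factor = (128.8/101.5)^(1/7) = (1.268966)^(1/7) = 1.034614
Growth rate = 1.034614 − 1 = 0.034614 = 3.4614%

3.46%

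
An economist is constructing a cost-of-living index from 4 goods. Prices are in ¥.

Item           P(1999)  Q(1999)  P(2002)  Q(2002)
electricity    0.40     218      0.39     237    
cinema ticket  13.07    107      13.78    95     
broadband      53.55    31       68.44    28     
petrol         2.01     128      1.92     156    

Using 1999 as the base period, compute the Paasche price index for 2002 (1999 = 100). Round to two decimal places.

Paasche price index uses current-period quantities as weights.
ΣP(2002)·Q(2002) = 0.39×237 + 13.78×95 + 68.44×28 + 1.92×156 = 92.43 + 1309.1 + 1916.32 + 299.52 = 3617.37
ΣP(1999)·Q(2002) = 0.40×237 + 13.07×95 + 53.55×28 + 2.01×156 = 94.8 + 1241.65 + 1499.4 + 313.56 = 3149.41
Index = 3617.37 / 3149.41 × 100 = 114.8587

114.86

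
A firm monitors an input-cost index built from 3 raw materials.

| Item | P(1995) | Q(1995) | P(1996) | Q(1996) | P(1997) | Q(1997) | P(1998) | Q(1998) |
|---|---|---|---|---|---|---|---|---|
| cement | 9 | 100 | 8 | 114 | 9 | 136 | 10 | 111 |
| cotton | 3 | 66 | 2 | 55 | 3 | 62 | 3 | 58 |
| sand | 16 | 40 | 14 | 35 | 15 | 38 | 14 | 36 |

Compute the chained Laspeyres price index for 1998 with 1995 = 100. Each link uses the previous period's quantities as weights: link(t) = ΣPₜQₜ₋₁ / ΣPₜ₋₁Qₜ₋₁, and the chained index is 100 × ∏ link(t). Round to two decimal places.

Link 1995→1996:
ΣP(1996)Q(1995) = 8×100 + 2×66 + 14×40 = 800 + 132 + 560 = 1492
ΣP(1995)Q(1995) = 9×100 + 3×66 + 16×40 = 900 + 198 + 640 = 1738
link = 1492/1738 = 0.858458
Link 1996→1997:
ΣP(1997)Q(1996) = 9×114 + 3×55 + 15×35 = 1026 + 165 + 525 = 1716
ΣP(1996)Q(1996) = 8×114 + 2×55 + 14×35 = 912 + 110 + 490 = 1512
link = 1716/1512 = 1.134921
Link 1997→1998:
ΣP(1998)Q(1997) = 10×136 + 3×62 + 14×38 = 1360 + 186 + 532 = 2078
ΣP(1997)Q(1997) = 9×136 + 3×62 + 15×38 = 1224 + 186 + 570 = 1980
link = 2078/1980 = 1.049495
Chained index = 100 × 0.858458 × 1.134921 × 1.049495 = 102.2504

102.25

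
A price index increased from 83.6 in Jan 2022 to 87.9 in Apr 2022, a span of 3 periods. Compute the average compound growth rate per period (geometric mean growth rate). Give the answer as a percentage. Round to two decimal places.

Growth factor = (87.9/83.6)^(1/3) = (1.051435)^(1/3) = 1.016859
Growth rate = 1.016859 − 1 = 0.016859 = 1.6859%

1.69%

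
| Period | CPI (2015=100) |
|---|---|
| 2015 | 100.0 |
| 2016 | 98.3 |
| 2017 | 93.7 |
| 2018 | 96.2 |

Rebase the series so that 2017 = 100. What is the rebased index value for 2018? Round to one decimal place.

Rebased(2018) = 96.2 / 93.7 × 100 = 102.6681

102.7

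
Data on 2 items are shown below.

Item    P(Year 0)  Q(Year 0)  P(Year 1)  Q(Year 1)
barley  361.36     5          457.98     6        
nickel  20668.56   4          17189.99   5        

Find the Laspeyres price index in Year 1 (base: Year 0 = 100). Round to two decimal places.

Laspeyres price index uses base-period quantities as weights.
ΣP(Year 1)·Q(Year 0) = 457.98×5 + 17189.99×4 = 2289.9 + 68759.96 = 71049.86
ΣP(Year 0)·Q(Year 0) = 361.36×5 + 20668.56×4 = 1806.8 + 82674.24 = 84481.04
Index = 71049.86 / 84481.04 × 100 = 84.1015

84.10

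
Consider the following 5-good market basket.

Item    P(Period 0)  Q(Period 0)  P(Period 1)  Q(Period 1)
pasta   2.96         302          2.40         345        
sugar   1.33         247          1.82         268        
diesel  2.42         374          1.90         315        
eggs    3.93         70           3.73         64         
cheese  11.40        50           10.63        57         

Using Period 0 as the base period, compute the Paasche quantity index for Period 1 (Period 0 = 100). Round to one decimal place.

103.0

Paasche quantity index uses current-period prices as weights.
ΣP(Period 1)·Q(Period 1) = 2.40×345 + 1.82×268 + 1.90×315 + 3.73×64 + 10.63×57 = 828 + 487.76 + 598.5 + 238.72 + 605.91 = 2758.89
ΣP(Period 1)·Q(Period 0) = 2.40×302 + 1.82×247 + 1.90×374 + 3.73×70 + 10.63×50 = 724.8 + 449.54 + 710.6 + 261.1 + 531.5 = 2677.54
Index = 2758.89 / 2677.54 × 100 = 103.0382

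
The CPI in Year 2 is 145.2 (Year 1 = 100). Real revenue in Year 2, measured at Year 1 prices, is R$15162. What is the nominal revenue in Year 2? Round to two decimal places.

22015.22

Nominal = Real × (Index/100) = 15162 × (145.2/100)
        = 15162 × 1.452 = 22015.2240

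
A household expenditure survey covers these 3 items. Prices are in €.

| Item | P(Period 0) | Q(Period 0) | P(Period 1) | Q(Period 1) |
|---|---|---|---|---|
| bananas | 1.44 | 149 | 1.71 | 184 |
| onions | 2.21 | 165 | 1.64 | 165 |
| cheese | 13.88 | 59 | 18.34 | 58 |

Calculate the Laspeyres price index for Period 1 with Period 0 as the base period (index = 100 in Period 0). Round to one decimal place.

115.0

Laspeyres price index uses base-period quantities as weights.
ΣP(Period 1)·Q(Period 0) = 1.71×149 + 1.64×165 + 18.34×59 = 254.79 + 270.6 + 1082.06 = 1607.45
ΣP(Period 0)·Q(Period 0) = 1.44×149 + 2.21×165 + 13.88×59 = 214.56 + 364.65 + 818.92 = 1398.13
Index = 1607.45 / 1398.13 × 100 = 114.9714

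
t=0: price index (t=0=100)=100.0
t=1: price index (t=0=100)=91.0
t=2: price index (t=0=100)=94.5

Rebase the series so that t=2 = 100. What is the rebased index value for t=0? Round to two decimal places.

Rebased(t=0) = 100.0 / 94.5 × 100 = 105.8201

105.82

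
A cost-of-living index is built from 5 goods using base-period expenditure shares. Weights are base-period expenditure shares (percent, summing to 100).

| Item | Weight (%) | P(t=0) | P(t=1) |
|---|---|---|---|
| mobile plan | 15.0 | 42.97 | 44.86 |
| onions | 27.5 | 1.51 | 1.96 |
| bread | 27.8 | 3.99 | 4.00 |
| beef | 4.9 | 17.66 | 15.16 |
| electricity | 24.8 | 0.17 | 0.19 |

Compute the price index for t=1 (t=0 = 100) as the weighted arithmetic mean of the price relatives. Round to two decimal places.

mobile plan: 15.0 × (44.86/42.97) = 15.0 × 1.043984 = 15.6598
onions: 27.5 × (1.96/1.51) = 27.5 × 1.298013 = 35.6954
bread: 27.8 × (4.00/3.99) = 27.8 × 1.002506 = 27.8697
beef: 4.9 × (15.16/17.66) = 4.9 × 0.858437 = 4.2063
electricity: 24.8 × (0.19/0.17) = 24.8 × 1.117647 = 27.7176
Index = Σ wᵢ·(p₁ᵢ/p₀ᵢ) = 15.6598 + 35.6954 + 27.8697 + 4.2063 + 27.7176 = 111.1488

111.15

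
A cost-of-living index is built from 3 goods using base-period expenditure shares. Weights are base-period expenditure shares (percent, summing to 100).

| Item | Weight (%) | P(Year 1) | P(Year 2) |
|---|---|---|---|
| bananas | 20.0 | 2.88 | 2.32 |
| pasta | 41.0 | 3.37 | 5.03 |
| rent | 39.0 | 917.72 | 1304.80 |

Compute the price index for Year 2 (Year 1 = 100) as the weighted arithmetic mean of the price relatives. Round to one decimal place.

132.8

bananas: 20.0 × (2.32/2.88) = 20.0 × 0.805556 = 16.1111
pasta: 41.0 × (5.03/3.37) = 41.0 × 1.492582 = 61.1958
rent: 39.0 × (1304.80/917.72) = 39.0 × 1.421784 = 55.4496
Index = Σ wᵢ·(p₁ᵢ/p₀ᵢ) = 16.1111 + 61.1958 + 55.4496 = 132.7565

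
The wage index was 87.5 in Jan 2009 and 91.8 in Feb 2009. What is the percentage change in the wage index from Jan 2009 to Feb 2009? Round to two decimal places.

4.91%

Change = (91.8 − 87.5) / 87.5 × 100
       = 4.3 / 87.5 × 100 = 4.9143%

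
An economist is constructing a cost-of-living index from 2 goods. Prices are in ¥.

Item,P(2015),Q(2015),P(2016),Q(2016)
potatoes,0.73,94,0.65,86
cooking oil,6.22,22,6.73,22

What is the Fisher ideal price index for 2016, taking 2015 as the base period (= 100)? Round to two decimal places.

101.99

Laspeyres component (base-period weights):
ΣP(2016)Q(2015) = 0.65×94 + 6.73×22 = 61.1 + 148.06 = 209.16
ΣP(2015)Q(2015) = 0.73×94 + 6.22×22 = 68.62 + 136.84 = 205.46
L = 209.16 / 205.46 × 100 = 101.8008
Paasche component (current-period weights):
ΣP(2016)Q(2016) = 0.65×86 + 6.73×22 = 55.9 + 148.06 = 203.96
ΣP(2015)Q(2016) = 0.73×86 + 6.22×22 = 62.78 + 136.84 = 199.62
P = 203.96 / 199.62 × 100 = 102.1741
Fisher = √(L × P) = √(101.8008 × 102.1741) = 101.9873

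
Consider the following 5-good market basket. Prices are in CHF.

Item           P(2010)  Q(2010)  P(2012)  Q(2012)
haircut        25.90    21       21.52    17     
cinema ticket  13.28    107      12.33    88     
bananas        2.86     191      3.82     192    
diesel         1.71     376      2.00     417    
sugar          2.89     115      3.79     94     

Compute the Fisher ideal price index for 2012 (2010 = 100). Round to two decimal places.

106.59

Laspeyres component (base-period weights):
ΣP(2012)Q(2010) = 21.52×21 + 12.33×107 + 3.82×191 + 2.00×376 + 3.79×115 = 451.92 + 1319.31 + 729.62 + 752 + 435.85 = 3688.7
ΣP(2010)Q(2010) = 25.90×21 + 13.28×107 + 2.86×191 + 1.71×376 + 2.89×115 = 543.9 + 1420.96 + 546.26 + 642.96 + 332.35 = 3486.43
L = 3688.7 / 3486.43 × 100 = 105.8016
Paasche component (current-period weights):
ΣP(2012)Q(2012) = 21.52×17 + 12.33×88 + 3.82×192 + 2.00×417 + 3.79×94 = 365.84 + 1085.04 + 733.44 + 834 + 356.26 = 3374.58
ΣP(2010)Q(2012) = 25.90×17 + 13.28×88 + 2.86×192 + 1.71×417 + 2.89×94 = 440.3 + 1168.64 + 549.12 + 713.07 + 271.66 = 3142.79
P = 3374.58 / 3142.79 × 100 = 107.3753
Fisher = √(L × P) = √(105.8016 × 107.3753) = 106.5856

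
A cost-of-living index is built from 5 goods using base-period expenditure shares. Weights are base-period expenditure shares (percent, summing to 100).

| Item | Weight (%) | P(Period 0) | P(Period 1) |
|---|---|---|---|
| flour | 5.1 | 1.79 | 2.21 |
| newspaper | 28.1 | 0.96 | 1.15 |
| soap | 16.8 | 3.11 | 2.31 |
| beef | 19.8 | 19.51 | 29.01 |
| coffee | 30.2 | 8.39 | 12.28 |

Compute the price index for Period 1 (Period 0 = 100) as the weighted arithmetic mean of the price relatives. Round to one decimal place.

flour: 5.1 × (2.21/1.79) = 5.1 × 1.234637 = 6.2966
newspaper: 28.1 × (1.15/0.96) = 28.1 × 1.197917 = 33.6615
soap: 16.8 × (2.31/3.11) = 16.8 × 0.742765 = 12.4785
beef: 19.8 × (29.01/19.51) = 19.8 × 1.486930 = 29.4412
coffee: 30.2 × (12.28/8.39) = 30.2 × 1.463647 = 44.2021
Index = Σ wᵢ·(p₁ᵢ/p₀ᵢ) = 6.2966 + 33.6615 + 12.4785 + 29.4412 + 44.2021 = 126.0799

126.1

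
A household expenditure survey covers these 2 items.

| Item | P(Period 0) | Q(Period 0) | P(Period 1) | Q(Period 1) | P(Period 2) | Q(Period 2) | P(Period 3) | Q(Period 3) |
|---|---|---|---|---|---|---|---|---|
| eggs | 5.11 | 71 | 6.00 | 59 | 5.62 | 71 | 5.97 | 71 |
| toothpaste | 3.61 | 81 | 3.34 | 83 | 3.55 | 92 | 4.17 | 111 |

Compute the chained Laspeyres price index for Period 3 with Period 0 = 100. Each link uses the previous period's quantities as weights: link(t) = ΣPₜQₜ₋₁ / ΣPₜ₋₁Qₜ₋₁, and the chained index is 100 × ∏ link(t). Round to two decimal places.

117.37

Link Period 0→Period 1:
ΣP(Period 1)Q(Period 0) = 6.00×71 + 3.34×81 = 426 + 270.54 = 696.54
ΣP(Period 0)Q(Period 0) = 5.11×71 + 3.61×81 = 362.81 + 292.41 = 655.22
link = 696.54/655.22 = 1.063063
Link Period 1→Period 2:
ΣP(Period 2)Q(Period 1) = 5.62×59 + 3.55×83 = 331.58 + 294.65 = 626.23
ΣP(Period 1)Q(Period 1) = 6.00×59 + 3.34×83 = 354 + 277.22 = 631.22
link = 626.23/631.22 = 0.992095
Link Period 2→Period 3:
ΣP(Period 3)Q(Period 2) = 5.97×71 + 4.17×92 = 423.87 + 383.64 = 807.51
ΣP(Period 2)Q(Period 2) = 5.62×71 + 3.55×92 = 399.02 + 326.6 = 725.62
link = 807.51/725.62 = 1.112855
Chained index = 100 × 1.063063 × 0.992095 × 1.112855 = 117.3683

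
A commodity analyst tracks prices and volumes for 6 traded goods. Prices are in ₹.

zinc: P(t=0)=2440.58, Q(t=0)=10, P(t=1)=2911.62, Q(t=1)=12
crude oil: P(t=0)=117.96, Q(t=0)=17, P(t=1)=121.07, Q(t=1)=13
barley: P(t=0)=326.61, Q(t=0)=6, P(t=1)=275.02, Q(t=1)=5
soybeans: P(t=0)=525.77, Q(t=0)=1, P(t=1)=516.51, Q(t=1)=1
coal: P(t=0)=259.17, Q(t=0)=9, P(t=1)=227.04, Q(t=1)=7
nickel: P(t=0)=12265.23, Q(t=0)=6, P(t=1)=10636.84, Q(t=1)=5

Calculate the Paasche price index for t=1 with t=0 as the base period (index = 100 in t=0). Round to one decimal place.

Paasche price index uses current-period quantities as weights.
ΣP(t=1)·Q(t=1) = 2911.62×12 + 121.07×13 + 275.02×5 + 516.51×1 + 227.04×7 + 10636.84×5 = 34939.44 + 1573.91 + 1375.1 + 516.51 + 1589.28 + 53184.2 = 93178.44
ΣP(t=0)·Q(t=1) = 2440.58×12 + 117.96×13 + 326.61×5 + 525.77×1 + 259.17×7 + 12265.23×5 = 29286.96 + 1533.48 + 1633.05 + 525.77 + 1814.19 + 61326.15 = 96119.6
Index = 93178.44 / 96119.6 × 100 = 96.9401

96.9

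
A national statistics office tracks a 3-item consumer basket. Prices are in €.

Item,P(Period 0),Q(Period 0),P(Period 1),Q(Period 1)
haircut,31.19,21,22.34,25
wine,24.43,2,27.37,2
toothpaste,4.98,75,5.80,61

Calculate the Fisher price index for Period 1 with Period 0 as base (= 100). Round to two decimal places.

87.18

Laspeyres component (base-period weights):
ΣP(Period 1)Q(Period 0) = 22.34×21 + 27.37×2 + 5.80×75 = 469.14 + 54.74 + 435 = 958.88
ΣP(Period 0)Q(Period 0) = 31.19×21 + 24.43×2 + 4.98×75 = 654.99 + 48.86 + 373.5 = 1077.35
L = 958.88 / 1077.35 × 100 = 89.0036
Paasche component (current-period weights):
ΣP(Period 1)Q(Period 1) = 22.34×25 + 27.37×2 + 5.80×61 = 558.5 + 54.74 + 353.8 = 967.04
ΣP(Period 0)Q(Period 1) = 31.19×25 + 24.43×2 + 4.98×61 = 779.75 + 48.86 + 303.78 = 1132.39
P = 967.04 / 1132.39 × 100 = 85.3981
Fisher = √(L × P) = √(89.0036 × 85.3981) = 87.1822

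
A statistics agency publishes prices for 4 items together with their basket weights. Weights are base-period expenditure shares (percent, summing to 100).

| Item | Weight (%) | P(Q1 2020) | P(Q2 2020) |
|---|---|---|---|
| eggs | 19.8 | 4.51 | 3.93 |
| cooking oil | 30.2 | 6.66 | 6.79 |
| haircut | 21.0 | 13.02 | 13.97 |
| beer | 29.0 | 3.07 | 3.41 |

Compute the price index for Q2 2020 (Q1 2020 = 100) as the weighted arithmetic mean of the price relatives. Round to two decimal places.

eggs: 19.8 × (3.93/4.51) = 19.8 × 0.871397 = 17.2537
cooking oil: 30.2 × (6.79/6.66) = 30.2 × 1.019520 = 30.7895
haircut: 21.0 × (13.97/13.02) = 21.0 × 1.072965 = 22.5323
beer: 29.0 × (3.41/3.07) = 29.0 × 1.110749 = 32.2117
Index = Σ wᵢ·(p₁ᵢ/p₀ᵢ) = 17.2537 + 30.7895 + 22.5323 + 32.2117 = 102.7871

102.79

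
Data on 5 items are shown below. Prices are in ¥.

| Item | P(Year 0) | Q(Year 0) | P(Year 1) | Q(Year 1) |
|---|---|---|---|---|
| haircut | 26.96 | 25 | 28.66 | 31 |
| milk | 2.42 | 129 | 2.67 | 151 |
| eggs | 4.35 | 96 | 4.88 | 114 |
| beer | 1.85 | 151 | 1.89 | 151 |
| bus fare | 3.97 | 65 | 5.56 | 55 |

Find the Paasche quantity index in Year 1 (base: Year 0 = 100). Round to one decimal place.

Paasche quantity index uses current-period prices as weights.
ΣP(Year 1)·Q(Year 1) = 28.66×31 + 2.67×151 + 4.88×114 + 1.89×151 + 5.56×55 = 888.46 + 403.17 + 556.32 + 285.39 + 305.8 = 2439.14
ΣP(Year 1)·Q(Year 0) = 28.66×25 + 2.67×129 + 4.88×96 + 1.89×151 + 5.56×65 = 716.5 + 344.43 + 468.48 + 285.39 + 361.4 = 2176.2
Index = 2439.14 / 2176.2 × 100 = 112.0825

112.1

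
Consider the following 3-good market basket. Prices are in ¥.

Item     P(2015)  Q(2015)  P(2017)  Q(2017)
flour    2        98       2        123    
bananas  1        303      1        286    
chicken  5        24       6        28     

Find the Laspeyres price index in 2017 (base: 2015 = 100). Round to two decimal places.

Laspeyres price index uses base-period quantities as weights.
ΣP(2017)·Q(2015) = 2×98 + 1×303 + 6×24 = 196 + 303 + 144 = 643
ΣP(2015)·Q(2015) = 2×98 + 1×303 + 5×24 = 196 + 303 + 120 = 619
Index = 643 / 619 × 100 = 103.8772

103.88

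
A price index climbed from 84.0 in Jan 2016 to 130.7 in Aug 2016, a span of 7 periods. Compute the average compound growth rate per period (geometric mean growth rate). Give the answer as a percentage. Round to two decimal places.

Growth factor = (130.7/84.0)^(1/7) = (1.555952)^(1/7) = 1.065192
Growth rate = 1.065192 − 1 = 0.065192 = 6.5192%

6.52%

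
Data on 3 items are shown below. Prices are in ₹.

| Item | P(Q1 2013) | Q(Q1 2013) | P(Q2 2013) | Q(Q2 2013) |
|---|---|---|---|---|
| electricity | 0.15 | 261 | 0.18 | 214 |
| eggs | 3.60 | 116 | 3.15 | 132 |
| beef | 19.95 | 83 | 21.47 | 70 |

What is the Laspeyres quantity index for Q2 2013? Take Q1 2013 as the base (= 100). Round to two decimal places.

90.12

Laspeyres quantity index uses base-period prices as weights.
ΣP(Q1 2013)·Q(Q2 2013) = 0.15×214 + 3.60×132 + 19.95×70 = 32.1 + 475.2 + 1396.5 = 1903.8
ΣP(Q1 2013)·Q(Q1 2013) = 0.15×261 + 3.60×116 + 19.95×83 = 39.15 + 417.6 + 1655.85 = 2112.6
Index = 1903.8 / 2112.6 × 100 = 90.1164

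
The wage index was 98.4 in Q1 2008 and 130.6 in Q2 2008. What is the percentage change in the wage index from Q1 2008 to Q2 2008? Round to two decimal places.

Change = (130.6 − 98.4) / 98.4 × 100
       = 32.2 / 98.4 × 100 = 32.7236%

32.72%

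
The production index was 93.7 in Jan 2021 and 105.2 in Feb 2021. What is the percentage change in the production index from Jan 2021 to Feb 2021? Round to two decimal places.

Change = (105.2 − 93.7) / 93.7 × 100
       = 11.5 / 93.7 × 100 = 12.2732%

12.27%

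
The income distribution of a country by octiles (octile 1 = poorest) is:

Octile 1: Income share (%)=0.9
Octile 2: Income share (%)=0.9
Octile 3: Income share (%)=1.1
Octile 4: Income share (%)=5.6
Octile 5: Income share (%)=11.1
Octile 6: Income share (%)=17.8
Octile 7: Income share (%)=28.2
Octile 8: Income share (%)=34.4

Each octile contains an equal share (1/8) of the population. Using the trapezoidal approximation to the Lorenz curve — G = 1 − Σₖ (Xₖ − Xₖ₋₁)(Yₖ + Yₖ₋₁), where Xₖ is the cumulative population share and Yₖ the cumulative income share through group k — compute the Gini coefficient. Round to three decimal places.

Cumulative income shares Yₖ: 0.0090, 0.0180, 0.0290, 0.0850, 0.1960, 0.3740, 0.6560, 1.0000
Σ (Xₖ−Xₖ₋₁)(Yₖ+Yₖ₋₁) = (1/8)(0.0090+0.0000) + (1/8)(0.0180+0.0090) + (1/8)(0.0290+0.0180) + (1/8)(0.0850+0.0290) + (1/8)(0.1960+0.0850) + (1/8)(0.3740+0.1960) + (1/8)(0.6560+0.3740) + (1/8)(1.0000+0.6560)
  = 0.0011 + 0.0034 + 0.0059 + 0.0142 + 0.0351 + 0.0713 + 0.1287 + 0.2070 = 0.4667
G = 1 − 0.4667 = 0.5333

0.533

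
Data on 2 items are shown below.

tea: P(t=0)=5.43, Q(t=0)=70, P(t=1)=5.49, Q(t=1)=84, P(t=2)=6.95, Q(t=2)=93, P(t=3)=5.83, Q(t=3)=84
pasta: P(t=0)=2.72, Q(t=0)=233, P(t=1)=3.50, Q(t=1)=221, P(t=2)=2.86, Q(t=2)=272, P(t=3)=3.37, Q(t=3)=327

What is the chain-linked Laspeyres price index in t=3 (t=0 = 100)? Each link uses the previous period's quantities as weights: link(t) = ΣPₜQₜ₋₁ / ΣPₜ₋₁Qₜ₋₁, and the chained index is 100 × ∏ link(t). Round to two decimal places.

Link t=0→t=1:
ΣP(t=1)Q(t=0) = 5.49×70 + 3.50×233 = 384.3 + 815.5 = 1199.8
ΣP(t=0)Q(t=0) = 5.43×70 + 2.72×233 = 380.1 + 633.76 = 1013.86
link = 1199.8/1013.86 = 1.183398
Link t=1→t=2:
ΣP(t=2)Q(t=1) = 6.95×84 + 2.86×221 = 583.8 + 632.06 = 1215.86
ΣP(t=1)Q(t=1) = 5.49×84 + 3.50×221 = 461.16 + 773.5 = 1234.66
link = 1215.86/1234.66 = 0.984773
Link t=2→t=3:
ΣP(t=3)Q(t=2) = 5.83×93 + 3.37×272 = 542.19 + 916.64 = 1458.83
ΣP(t=2)Q(t=2) = 6.95×93 + 2.86×272 = 646.35 + 777.92 = 1424.27
link = 1458.83/1424.27 = 1.024265
Chained index = 100 × 1.183398 × 0.984773 × 1.024265 = 119.3657

119.37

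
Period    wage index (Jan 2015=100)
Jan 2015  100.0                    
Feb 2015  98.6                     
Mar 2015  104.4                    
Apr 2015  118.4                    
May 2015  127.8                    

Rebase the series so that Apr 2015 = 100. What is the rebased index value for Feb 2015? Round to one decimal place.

83.3

Rebased(Feb 2015) = 98.6 / 118.4 × 100 = 83.2770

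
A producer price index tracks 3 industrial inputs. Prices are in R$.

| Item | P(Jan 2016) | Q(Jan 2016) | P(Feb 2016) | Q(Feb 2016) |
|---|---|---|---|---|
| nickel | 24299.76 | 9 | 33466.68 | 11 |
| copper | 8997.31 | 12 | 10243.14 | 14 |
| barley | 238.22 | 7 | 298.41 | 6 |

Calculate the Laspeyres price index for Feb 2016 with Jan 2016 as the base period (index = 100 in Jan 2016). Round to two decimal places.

Laspeyres price index uses base-period quantities as weights.
ΣP(Feb 2016)·Q(Jan 2016) = 33466.68×9 + 10243.14×12 + 298.41×7 = 301200.12 + 122917.68 + 2088.87 = 426206.67
ΣP(Jan 2016)·Q(Jan 2016) = 24299.76×9 + 8997.31×12 + 238.22×7 = 218697.84 + 107967.72 + 1667.54 = 328333.1
Index = 426206.67 / 328333.1 × 100 = 129.8092

129.81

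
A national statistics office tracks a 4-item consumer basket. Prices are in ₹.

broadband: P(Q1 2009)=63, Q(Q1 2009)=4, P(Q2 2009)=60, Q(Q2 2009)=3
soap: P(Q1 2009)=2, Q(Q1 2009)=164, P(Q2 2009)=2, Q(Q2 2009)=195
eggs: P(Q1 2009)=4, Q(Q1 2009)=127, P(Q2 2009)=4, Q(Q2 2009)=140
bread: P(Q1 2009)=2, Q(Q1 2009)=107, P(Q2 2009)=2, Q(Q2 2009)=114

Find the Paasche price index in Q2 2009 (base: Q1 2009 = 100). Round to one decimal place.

99.3

Paasche price index uses current-period quantities as weights.
ΣP(Q2 2009)·Q(Q2 2009) = 60×3 + 2×195 + 4×140 + 2×114 = 180 + 390 + 560 + 228 = 1358
ΣP(Q1 2009)·Q(Q2 2009) = 63×3 + 2×195 + 4×140 + 2×114 = 189 + 390 + 560 + 228 = 1367
Index = 1358 / 1367 × 100 = 99.3416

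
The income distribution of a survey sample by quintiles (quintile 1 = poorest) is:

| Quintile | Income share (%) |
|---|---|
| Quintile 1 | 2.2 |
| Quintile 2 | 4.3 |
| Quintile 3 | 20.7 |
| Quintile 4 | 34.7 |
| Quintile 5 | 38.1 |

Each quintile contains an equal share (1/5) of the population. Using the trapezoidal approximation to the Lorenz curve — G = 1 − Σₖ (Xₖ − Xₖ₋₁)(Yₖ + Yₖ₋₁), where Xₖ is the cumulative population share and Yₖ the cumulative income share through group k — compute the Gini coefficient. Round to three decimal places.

Cumulative income shares Yₖ: 0.0220, 0.0650, 0.2720, 0.6190, 1.0000
Σ (Xₖ−Xₖ₋₁)(Yₖ+Yₖ₋₁) = (1/5)(0.0220+0.0000) + (1/5)(0.0650+0.0220) + (1/5)(0.2720+0.0650) + (1/5)(0.6190+0.2720) + (1/5)(1.0000+0.6190)
  = 0.0044 + 0.0174 + 0.0674 + 0.1782 + 0.3238 = 0.5912
G = 1 − 0.5912 = 0.4088

0.409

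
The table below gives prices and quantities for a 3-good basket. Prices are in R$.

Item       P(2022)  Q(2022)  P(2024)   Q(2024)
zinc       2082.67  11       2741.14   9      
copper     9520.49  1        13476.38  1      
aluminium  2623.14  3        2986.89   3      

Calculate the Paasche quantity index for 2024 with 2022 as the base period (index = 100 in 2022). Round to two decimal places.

Paasche quantity index uses current-period prices as weights.
ΣP(2024)·Q(2024) = 2741.14×9 + 13476.38×1 + 2986.89×3 = 24670.26 + 13476.38 + 8960.67 = 47107.31
ΣP(2024)·Q(2022) = 2741.14×11 + 13476.38×1 + 2986.89×3 = 30152.54 + 13476.38 + 8960.67 = 52589.59
Index = 47107.31 / 52589.59 × 100 = 89.5754

89.58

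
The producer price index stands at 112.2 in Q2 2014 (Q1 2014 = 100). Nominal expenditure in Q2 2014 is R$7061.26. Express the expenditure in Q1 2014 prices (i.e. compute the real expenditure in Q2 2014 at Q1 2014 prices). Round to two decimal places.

Real = Nominal ÷ (Index/100) = 7061.26 ÷ (112.2/100)
     = 7061.26 ÷ 1.122 = 6293.4581

6293.46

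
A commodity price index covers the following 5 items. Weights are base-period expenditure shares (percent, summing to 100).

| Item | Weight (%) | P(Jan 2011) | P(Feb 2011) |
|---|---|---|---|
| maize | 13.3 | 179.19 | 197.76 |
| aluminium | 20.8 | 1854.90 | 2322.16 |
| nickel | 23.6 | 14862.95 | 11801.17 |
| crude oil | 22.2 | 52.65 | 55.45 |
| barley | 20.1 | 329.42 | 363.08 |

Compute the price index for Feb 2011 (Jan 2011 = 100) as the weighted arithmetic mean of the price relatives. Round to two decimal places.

104.99

maize: 13.3 × (197.76/179.19) = 13.3 × 1.103633 = 14.6783
aluminium: 20.8 × (2322.16/1854.90) = 20.8 × 1.251906 = 26.0396
nickel: 23.6 × (11801.17/14862.95) = 23.6 × 0.793999 = 18.7384
crude oil: 22.2 × (55.45/52.65) = 22.2 × 1.053181 = 23.3806
barley: 20.1 × (363.08/329.42) = 20.1 × 1.102180 = 22.1538
Index = Σ wᵢ·(p₁ᵢ/p₀ᵢ) = 14.6783 + 26.0396 + 18.7384 + 23.3806 + 22.1538 = 104.9908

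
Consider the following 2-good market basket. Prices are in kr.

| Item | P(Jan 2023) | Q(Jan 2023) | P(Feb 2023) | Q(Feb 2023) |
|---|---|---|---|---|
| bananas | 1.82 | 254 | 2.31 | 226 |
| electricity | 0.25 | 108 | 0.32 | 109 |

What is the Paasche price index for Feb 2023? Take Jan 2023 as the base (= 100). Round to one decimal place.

Paasche price index uses current-period quantities as weights.
ΣP(Feb 2023)·Q(Feb 2023) = 2.31×226 + 0.32×109 = 522.06 + 34.88 = 556.94
ΣP(Jan 2023)·Q(Feb 2023) = 1.82×226 + 0.25×109 = 411.32 + 27.25 = 438.57
Index = 556.94 / 438.57 × 100 = 126.9900

127.0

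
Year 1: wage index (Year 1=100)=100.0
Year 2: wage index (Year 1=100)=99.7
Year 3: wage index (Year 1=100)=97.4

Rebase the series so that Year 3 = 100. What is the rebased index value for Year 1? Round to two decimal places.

Rebased(Year 1) = 100.0 / 97.4 × 100 = 102.6694

102.67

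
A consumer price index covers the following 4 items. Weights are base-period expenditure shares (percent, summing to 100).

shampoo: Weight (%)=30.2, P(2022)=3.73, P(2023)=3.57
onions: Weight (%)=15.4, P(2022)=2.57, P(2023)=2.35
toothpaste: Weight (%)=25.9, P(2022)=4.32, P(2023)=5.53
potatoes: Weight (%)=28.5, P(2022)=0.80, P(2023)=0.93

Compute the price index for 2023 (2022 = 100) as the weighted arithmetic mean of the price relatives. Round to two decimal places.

109.27

shampoo: 30.2 × (3.57/3.73) = 30.2 × 0.957105 = 28.9046
onions: 15.4 × (2.35/2.57) = 15.4 × 0.914397 = 14.0817
toothpaste: 25.9 × (5.53/4.32) = 25.9 × 1.280093 = 33.1544
potatoes: 28.5 × (0.93/0.80) = 28.5 × 1.162500 = 33.1313
Index = Σ wᵢ·(p₁ᵢ/p₀ᵢ) = 28.9046 + 14.0817 + 33.1544 + 33.1313 = 109.2719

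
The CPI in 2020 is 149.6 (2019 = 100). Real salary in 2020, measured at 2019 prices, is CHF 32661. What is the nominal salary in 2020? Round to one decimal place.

Nominal = Real × (Index/100) = 32661 × (149.6/100)
        = 32661 × 1.496 = 48860.8560

48860.9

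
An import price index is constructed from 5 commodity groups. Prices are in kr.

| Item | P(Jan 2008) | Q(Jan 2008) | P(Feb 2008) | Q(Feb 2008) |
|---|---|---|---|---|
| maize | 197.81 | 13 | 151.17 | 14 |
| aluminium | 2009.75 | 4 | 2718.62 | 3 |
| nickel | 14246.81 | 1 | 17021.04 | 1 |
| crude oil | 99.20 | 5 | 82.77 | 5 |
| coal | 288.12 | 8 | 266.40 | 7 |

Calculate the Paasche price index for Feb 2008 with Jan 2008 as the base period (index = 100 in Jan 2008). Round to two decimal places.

115.70

Paasche price index uses current-period quantities as weights.
ΣP(Feb 2008)·Q(Feb 2008) = 151.17×14 + 2718.62×3 + 17021.04×1 + 82.77×5 + 266.40×7 = 2116.38 + 8155.86 + 17021.04 + 413.85 + 1864.8 = 29571.93
ΣP(Jan 2008)·Q(Feb 2008) = 197.81×14 + 2009.75×3 + 14246.81×1 + 99.20×5 + 288.12×7 = 2769.34 + 6029.25 + 14246.81 + 496 + 2016.84 = 25558.24
Index = 29571.93 / 25558.24 × 100 = 115.7041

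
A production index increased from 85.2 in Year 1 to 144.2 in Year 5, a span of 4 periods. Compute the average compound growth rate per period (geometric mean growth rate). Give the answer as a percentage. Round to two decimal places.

Growth factor = (144.2/85.2)^(1/4) = (1.692488)^(1/4) = 1.140595
Growth rate = 1.140595 − 1 = 0.140595 = 14.0595%

14.06%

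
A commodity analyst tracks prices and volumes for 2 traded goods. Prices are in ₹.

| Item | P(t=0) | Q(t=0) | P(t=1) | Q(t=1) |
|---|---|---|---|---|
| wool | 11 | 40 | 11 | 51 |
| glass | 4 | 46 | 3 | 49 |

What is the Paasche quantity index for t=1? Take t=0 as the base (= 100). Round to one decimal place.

122.5

Paasche quantity index uses current-period prices as weights.
ΣP(t=1)·Q(t=1) = 11×51 + 3×49 = 561 + 147 = 708
ΣP(t=1)·Q(t=0) = 11×40 + 3×46 = 440 + 138 = 578
Index = 708 / 578 × 100 = 122.4913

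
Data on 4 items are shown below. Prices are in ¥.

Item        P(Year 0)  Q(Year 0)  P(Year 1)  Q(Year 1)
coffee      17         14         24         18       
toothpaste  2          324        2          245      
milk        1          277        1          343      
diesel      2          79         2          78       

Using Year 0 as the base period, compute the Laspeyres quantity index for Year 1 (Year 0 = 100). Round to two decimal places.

Laspeyres quantity index uses base-period prices as weights.
ΣP(Year 0)·Q(Year 1) = 17×18 + 2×245 + 1×343 + 2×78 = 306 + 490 + 343 + 156 = 1295
ΣP(Year 0)·Q(Year 0) = 17×14 + 2×324 + 1×277 + 2×79 = 238 + 648 + 277 + 158 = 1321
Index = 1295 / 1321 × 100 = 98.0318

98.03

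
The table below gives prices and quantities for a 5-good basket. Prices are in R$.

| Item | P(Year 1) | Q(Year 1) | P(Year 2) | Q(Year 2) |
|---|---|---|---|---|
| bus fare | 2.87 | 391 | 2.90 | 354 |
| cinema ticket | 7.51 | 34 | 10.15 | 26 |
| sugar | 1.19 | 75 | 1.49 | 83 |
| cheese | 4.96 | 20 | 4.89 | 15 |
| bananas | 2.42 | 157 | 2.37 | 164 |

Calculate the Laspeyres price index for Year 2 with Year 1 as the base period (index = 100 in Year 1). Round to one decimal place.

105.9

Laspeyres price index uses base-period quantities as weights.
ΣP(Year 2)·Q(Year 1) = 2.90×391 + 10.15×34 + 1.49×75 + 4.89×20 + 2.37×157 = 1133.9 + 345.1 + 111.75 + 97.8 + 372.09 = 2060.64
ΣP(Year 1)·Q(Year 1) = 2.87×391 + 7.51×34 + 1.19×75 + 4.96×20 + 2.42×157 = 1122.17 + 255.34 + 89.25 + 99.2 + 379.94 = 1945.9
Index = 2060.64 / 1945.9 × 100 = 105.8965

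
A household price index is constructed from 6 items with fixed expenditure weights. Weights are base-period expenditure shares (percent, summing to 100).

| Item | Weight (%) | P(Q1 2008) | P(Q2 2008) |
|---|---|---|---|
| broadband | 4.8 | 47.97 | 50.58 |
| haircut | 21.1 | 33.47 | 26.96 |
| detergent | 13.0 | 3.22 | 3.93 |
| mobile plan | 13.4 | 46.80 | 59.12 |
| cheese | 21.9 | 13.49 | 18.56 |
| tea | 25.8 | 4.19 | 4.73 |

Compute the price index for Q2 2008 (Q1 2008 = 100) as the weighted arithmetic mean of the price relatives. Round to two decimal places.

114.11

broadband: 4.8 × (50.58/47.97) = 4.8 × 1.054409 = 5.0612
haircut: 21.1 × (26.96/33.47) = 21.1 × 0.805497 = 16.9960
detergent: 13.0 × (3.93/3.22) = 13.0 × 1.220497 = 15.8665
mobile plan: 13.4 × (59.12/46.80) = 13.4 × 1.263248 = 16.9275
cheese: 21.9 × (18.56/13.49) = 21.9 × 1.375834 = 30.1308
tea: 25.8 × (4.73/4.19) = 25.8 × 1.128878 = 29.1251
Index = Σ wᵢ·(p₁ᵢ/p₀ᵢ) = 5.0612 + 16.9960 + 15.8665 + 16.9275 + 30.1308 + 29.1251 = 114.1070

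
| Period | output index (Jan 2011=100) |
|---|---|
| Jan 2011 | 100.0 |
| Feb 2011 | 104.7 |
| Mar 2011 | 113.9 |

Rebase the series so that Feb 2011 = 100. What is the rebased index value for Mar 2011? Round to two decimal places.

108.79

Rebased(Mar 2011) = 113.9 / 104.7 × 100 = 108.7870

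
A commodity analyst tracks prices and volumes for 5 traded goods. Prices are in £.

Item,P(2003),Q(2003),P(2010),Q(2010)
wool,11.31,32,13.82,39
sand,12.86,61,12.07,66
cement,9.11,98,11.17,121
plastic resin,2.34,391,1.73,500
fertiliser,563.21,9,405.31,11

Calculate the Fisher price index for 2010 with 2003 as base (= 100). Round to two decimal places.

Laspeyres component (base-period weights):
ΣP(2010)Q(2003) = 13.82×32 + 12.07×61 + 11.17×98 + 1.73×391 + 405.31×9 = 442.24 + 736.27 + 1094.66 + 676.43 + 3647.79 = 6597.39
ΣP(2003)Q(2003) = 11.31×32 + 12.86×61 + 9.11×98 + 2.34×391 + 563.21×9 = 361.92 + 784.46 + 892.78 + 914.94 + 5068.89 = 8022.99
L = 6597.39 / 8022.99 × 100 = 82.2311
Paasche component (current-period weights):
ΣP(2010)Q(2010) = 13.82×39 + 12.07×66 + 11.17×121 + 1.73×500 + 405.31×11 = 538.98 + 796.62 + 1351.57 + 865 + 4458.41 = 8010.58
ΣP(2003)Q(2010) = 11.31×39 + 12.86×66 + 9.11×121 + 2.34×500 + 563.21×11 = 441.09 + 848.76 + 1102.31 + 1170 + 6195.31 = 9757.47
P = 8010.58 / 9757.47 × 100 = 82.0969
Fisher = √(L × P) = √(82.2311 × 82.0969) = 82.1640

82.16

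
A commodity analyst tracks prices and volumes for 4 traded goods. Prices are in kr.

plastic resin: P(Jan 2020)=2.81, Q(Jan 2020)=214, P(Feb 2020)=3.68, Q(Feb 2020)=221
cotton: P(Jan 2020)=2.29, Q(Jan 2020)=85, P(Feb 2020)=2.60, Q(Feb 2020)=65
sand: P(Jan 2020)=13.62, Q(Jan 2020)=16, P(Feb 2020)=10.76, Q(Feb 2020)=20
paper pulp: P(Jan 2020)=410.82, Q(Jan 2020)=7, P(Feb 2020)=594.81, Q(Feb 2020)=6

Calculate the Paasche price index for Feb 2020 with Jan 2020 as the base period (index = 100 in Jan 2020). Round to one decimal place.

135.9

Paasche price index uses current-period quantities as weights.
ΣP(Feb 2020)·Q(Feb 2020) = 3.68×221 + 2.60×65 + 10.76×20 + 594.81×6 = 813.28 + 169 + 215.2 + 3568.86 = 4766.34
ΣP(Jan 2020)·Q(Feb 2020) = 2.81×221 + 2.29×65 + 13.62×20 + 410.82×6 = 621.01 + 148.85 + 272.4 + 2464.92 = 3507.18
Index = 4766.34 / 3507.18 × 100 = 135.9023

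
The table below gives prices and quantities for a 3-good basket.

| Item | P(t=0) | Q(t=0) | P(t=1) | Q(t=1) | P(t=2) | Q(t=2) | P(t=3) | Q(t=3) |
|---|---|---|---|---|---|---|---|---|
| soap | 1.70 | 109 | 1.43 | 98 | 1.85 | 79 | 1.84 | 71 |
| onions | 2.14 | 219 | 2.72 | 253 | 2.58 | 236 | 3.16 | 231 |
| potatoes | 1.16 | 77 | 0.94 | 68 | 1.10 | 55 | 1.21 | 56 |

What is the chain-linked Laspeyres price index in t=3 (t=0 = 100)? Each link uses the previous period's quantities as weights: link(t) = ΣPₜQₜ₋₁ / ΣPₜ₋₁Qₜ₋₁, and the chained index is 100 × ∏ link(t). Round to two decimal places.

132.60

Link t=0→t=1:
ΣP(t=1)Q(t=0) = 1.43×109 + 2.72×219 + 0.94×77 = 155.87 + 595.68 + 72.38 = 823.93
ΣP(t=0)Q(t=0) = 1.70×109 + 2.14×219 + 1.16×77 = 185.3 + 468.66 + 89.32 = 743.28
link = 823.93/743.28 = 1.108506
Link t=1→t=2:
ΣP(t=2)Q(t=1) = 1.85×98 + 2.58×253 + 1.10×68 = 181.3 + 652.74 + 74.8 = 908.84
ΣP(t=1)Q(t=1) = 1.43×98 + 2.72×253 + 0.94×68 = 140.14 + 688.16 + 63.92 = 892.22
link = 908.84/892.22 = 1.018628
Link t=2→t=3:
ΣP(t=3)Q(t=2) = 1.84×79 + 3.16×236 + 1.21×55 = 145.36 + 745.76 + 66.55 = 957.67
ΣP(t=2)Q(t=2) = 1.85×79 + 2.58×236 + 1.10×55 = 146.15 + 608.88 + 60.5 = 815.53
link = 957.67/815.53 = 1.174292
Chained index = 100 × 1.108506 × 1.018628 × 1.174292 = 132.5957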